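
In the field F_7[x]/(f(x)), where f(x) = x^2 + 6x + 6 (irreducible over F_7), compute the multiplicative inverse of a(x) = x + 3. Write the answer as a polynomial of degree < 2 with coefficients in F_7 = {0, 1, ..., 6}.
a(x)^(-1) ≡ 5x + 1 (mod f(x))

Since f is irreducible over F_7, F_7[x]/(f) is a field and a(x) ≠ 0 has an inverse. Apply the extended Euclidean algorithm to f(x) and a(x) in F_7[x]: f(x) = (x + 3)·a(x) + (4). The last nonzero remainder is the constant 4 = gcd(f, a) in F_7. Back-substituting through the division chain expresses 4 = s(x)·a(x) + t(x)·f(x) with s(x) ≡ 6x + 4 (mod f), so (6x + 4)·a(x) ≡ 4 (mod f). Multiplying by 4^(-1) ≡ 2 in F_7 gives a(x)^(-1) ≡ 2·(6x + 4) ≡ 5x + 1 (mod f). Check: (x + 3)·(5x + 1) = 5x^2 + 2x + 3 ≡ 1 (mod x^2 + 6x + 6).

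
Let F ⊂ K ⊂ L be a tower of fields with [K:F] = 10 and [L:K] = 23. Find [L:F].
[L:F] = 230

The tower law says that for any tower of field extensions F ⊂ K ⊂ L with finite degrees, [L:F] = [L:K] · [K:F]. Here this gives [L:F] = 23 · 10 = 230.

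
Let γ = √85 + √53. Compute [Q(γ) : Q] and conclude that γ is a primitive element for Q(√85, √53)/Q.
[Q(γ) : Q] = 4 (equivalently, Q(γ) = Q(√85, √53))

Obviously Q(γ) ⊆ Q(√85, √53), and [Q(√85, √53):Q] = 4 (since 85, 53 are distinct squarefree integers > 1 with 4505 not a perfect square). To show equality we compute the minimal polynomial of γ. From γ = √85 + √53: γ^2 = 85 + 2√(4505) + 53 = 138 + 2√(4505), so γ^2 - 138 = 2√(4505); squaring, (γ^2 - 138)^2 = 4·4505, i.e. γ^4 - 276γ^2 + 19044 - 18020 = 0, i.e. γ^4 - 276γ^2 + 1024 = 0. So γ is a root of x^4 - 276x^2 + 1024. This polynomial is irreducible over Q: it has no rational root (each ±√85 ± √53 is irrational), and any factorization into two quadratics over Q would force √(4505) ∈ Q (pairing opposite roots) or √85, √53 ∈ Q (other pairings), all impossible. Hence [Q(γ):Q] = 4 = [Q(√85, √53):Q], so Q(γ) = Q(√85, √53).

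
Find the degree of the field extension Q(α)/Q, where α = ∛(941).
[Q(α):Q] = 3

The minimal polynomial of α is x^3 - 941, irreducible over Q since 941 is not a perfect cube (so x^3 - 941 has no rational root). Hence [Q(α):Q] = deg(m_α) = 3.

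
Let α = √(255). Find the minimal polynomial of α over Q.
m_α(x) = x^2 - 255

α satisfies α^2 - 255 = 0, so x^2 - 255 annihilates α. Since d = 255 is squarefree and ≠ 1, it is not a perfect square in Q, so x^2 - 255 has no rational root and is therefore irreducible over Q (a degree-2 polynomial over a field is irreducible iff it has no root). Hence m_α(x) = x^2 - 255.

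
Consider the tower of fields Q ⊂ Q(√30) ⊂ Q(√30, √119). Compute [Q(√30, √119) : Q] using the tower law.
[Q(√30, √119) : Q] = 4

[Q(√30):Q] = 2 (min poly x^2 - 30, irreducible since 30 is squarefree > 1). For the top step, suppose √119 ∈ Q(√30), say √119 = c + d√30 with c, d ∈ Q. Squaring: 119 = c^2 + 30d^2 + 2cd√30. Since √30 ∉ Q this forces 2cd = 0. If d = 0 then √119 = c ∈ Q, contradicting 119 squarefree > 1. If c = 0 then 119 = 30d^2, so 30·119 = (30d)^2 is a perfect square in Q — but 30·119 = 3570 is not a perfect square (since 30 and 119 are distinct squarefree integers). Contradiction. Hence √119 ∉ Q(√30), so x^2 - 119 stays irreducible over Q(√30) and [Q(√30, √119) : Q(√30)] = 2. By the tower law, [Q(√30, √119) : Q] = 2 · 2 = 4.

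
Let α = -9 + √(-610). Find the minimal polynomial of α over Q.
m_α(x) = x^2 + 18x + 691

From α + 9 = √(-610), squaring gives (α + 9)^2 = -610, i.e. α^2 + 18α + 81 = -610, so α^2 + 18α + 691 = 0. The discriminant of x^2 + 18x + 691 is (18)^2 - 4·(691) = 324 - 2764 = -2440, and 4·(-610) is not a perfect square in Q since -610 is squarefree and ≠ 1. Hence x^2 + 18x + 691 is irreducible over Q and is the minimal polynomial of α.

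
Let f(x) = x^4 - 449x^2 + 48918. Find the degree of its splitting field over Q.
[K : Q] = 4

Solving the quadratic in x^2: x^2 = (449 ± √(449^2 - 4·48918))/2 = (449 ± √5929)/2 = (449 ± 77)/2, giving x^2 = 263 or x^2 = 186. So f(x) = (x^2 - 263)(x^2 - 186) and the roots of f are ±√263, ±√186. Hence the splitting field is K = Q(√263, √186). Since 263 and 186 are distinct squarefree integers > 1, their product 48918 is not a perfect square, so √186 ∉ Q(√263). By the tower law [K:Q] = [Q(√263,√186):Q(√263)] · [Q(√263):Q] = 2 · 2 = 4.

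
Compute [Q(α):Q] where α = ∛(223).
[Q(α):Q] = 3

The minimal polynomial of α is x^3 - 223, irreducible over Q since 223 is not a perfect cube (so x^3 - 223 has no rational root). Hence [Q(α):Q] = deg(m_α) = 3.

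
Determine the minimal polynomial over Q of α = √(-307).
m_α(x) = x^2 + 307

α satisfies α^2 + 307 = 0, so x^2 + 307 annihilates α. Since d = -307 is squarefree and ≠ 1, it is not a perfect square in Q, so x^2 + 307 has no rational root and is therefore irreducible over Q (a degree-2 polynomial over a field is irreducible iff it has no root). Hence m_α(x) = x^2 + 307.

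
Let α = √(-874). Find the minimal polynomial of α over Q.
m_α(x) = x^2 + 874

α satisfies α^2 + 874 = 0, so x^2 + 874 annihilates α. Since d = -874 is squarefree and ≠ 1, it is not a perfect square in Q, so x^2 + 874 has no rational root and is therefore irreducible over Q (a degree-2 polynomial over a field is irreducible iff it has no root). Hence m_α(x) = x^2 + 874.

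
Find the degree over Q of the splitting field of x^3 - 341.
[K : Q] = 6

The roots of x^3 - 341 are ∛341, ω∛341, ω^2∛341 where ω = e^(2πi/3) is a primitive cube root of unity, so K = Q(∛341, ω). Now [Q(∛341):Q] = 3 (since 341 is not a perfect cube, x^3 - 341 is irreducible) and [Q(ω):Q] = 2. Both 2 and 3 divide [K:Q], and [K:Q] ≤ 3·2 = 6, so [K:Q] = 6. (Equivalently: Q(∛341) ⊂ R but ω ∉ R, so [K : Q(∛341)] = 2.)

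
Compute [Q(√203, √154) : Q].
[Q(√203, √154) : Q] = 4

[Q(√203):Q] = 2 (min poly x^2 - 203, irreducible since 203 is squarefree > 1). For the top step, suppose √154 ∈ Q(√203), say √154 = c + d√203 with c, d ∈ Q. Squaring: 154 = c^2 + 203d^2 + 2cd√203. Since √203 ∉ Q this forces 2cd = 0. If d = 0 then √154 = c ∈ Q, contradicting 154 squarefree > 1. If c = 0 then 154 = 203d^2, so 203·154 = (203d)^2 is a perfect square in Q — but 203·154 = 31262 is not a perfect square (since 203 and 154 are distinct squarefree integers). Contradiction. Hence √154 ∉ Q(√203), so x^2 - 154 stays irreducible over Q(√203) and [Q(√203, √154) : Q(√203)] = 2. By the tower law, [Q(√203, √154) : Q] = 2 · 2 = 4.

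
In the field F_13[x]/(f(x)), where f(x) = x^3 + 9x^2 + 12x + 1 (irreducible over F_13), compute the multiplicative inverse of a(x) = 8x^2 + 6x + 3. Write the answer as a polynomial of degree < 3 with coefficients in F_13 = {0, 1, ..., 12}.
a(x)^(-1) ≡ 11x^2 + 2x + 2 (mod f(x))

Since f is irreducible over F_13, F_13[x]/(f) is a field and a(x) ≠ 0 has an inverse. Apply the extended Euclidean algorithm to f(x) and a(x) in F_13[x]: f(x) = (5x + 12)·a(x) + (3x + 4);  a(x) = (7x + 10)·(3x + 4) + (2). The last nonzero remainder is the constant 2 = gcd(f, a) in F_13. Back-substituting through the division chain expresses 2 = s(x)·a(x) + t(x)·f(x) with s(x) ≡ 9x^2 + 4x + 4 (mod f), so (9x^2 + 4x + 4)·a(x) ≡ 2 (mod f). Multiplying by 2^(-1) ≡ 7 in F_13 gives a(x)^(-1) ≡ 7·(9x^2 + 4x + 4) ≡ 11x^2 + 2x + 2 (mod f). Check: (8x^2 + 6x + 3)·(11x^2 + 2x + 2) = 10x^4 + 4x^3 + 9x^2 + 5x + 6 ≡ 1 (mod x^3 + 9x^2 + 12x + 1).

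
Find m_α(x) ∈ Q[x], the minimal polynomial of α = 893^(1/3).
m_α(x) = x^3 - 893

α satisfies α^3 = 893, so x^3 - 893 annihilates α. By the rational root test, a rational root p/q (in lowest terms) of x^3 - 893 would satisfy p^3 = 893 q^3, forcing q = 1 and p^3 = 893; but 893 is not a perfect cube, contradiction. A monic cubic over Q with no rational root is irreducible (any nontrivial factorization would include a linear factor). Hence x^3 - 893 is the minimal polynomial of α, and in particular [Q(α):Q] = 3.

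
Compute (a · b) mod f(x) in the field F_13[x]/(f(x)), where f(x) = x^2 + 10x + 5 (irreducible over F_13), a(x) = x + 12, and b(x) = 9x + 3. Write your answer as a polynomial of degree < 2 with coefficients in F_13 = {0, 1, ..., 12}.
a · b ≡ 8x + 4 (mod f(x))

Multiply in F_13[x]: a(x)·b(x) = (x + 12)·(9x + 3) = 9x^2 + 7x + 10. This has degree ≥ 2, so divide by f(x) over F_13: 9x^2 + 7x + 10 = (9)·(x^2 + 10x + 5) + (8x + 4). Hence a·b ≡ 8x + 4 (mod f). (F_13[x]/(f) is a field with 13^2 = 169 elements since f is irreducible of degree 2.)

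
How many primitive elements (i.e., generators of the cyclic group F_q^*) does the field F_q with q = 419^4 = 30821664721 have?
There are φ(30821664720) = 5916672000 primitive elements

F_q^* is cyclic of order q - 1 = 30821664720. A cyclic group of order m has exactly φ(m) generators. Here m = 30821664720 = 2^4 · 3 · 5 · 7 · 11 · 19 · 41 · 2141, so the number of primitive elements is φ(30821664720) = 5916672000.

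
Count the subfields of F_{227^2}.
F_{227^2} has 2 subfields

The subfields of F_{p^n} are exactly the fields F_{p^d} for d | n (each is the fixed field of the unique index-d subgroup of Gal(F_{p^n}/F_p) ≅ Z/nZ). The divisors of n = 2 are {1, 2}, giving 2 subfields: F_{227^1}, F_{227^2}.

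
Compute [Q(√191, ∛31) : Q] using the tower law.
[Q(√191, ∛31) : Q] = 6

Let L = Q(√191, ∛31). Since Q(√191) ⊂ L and [Q(√191):Q] = 2, the tower law gives 2 | [L:Q]. Likewise Q(∛31) ⊂ L with [Q(∛31):Q] = 3 (because 31 is not a perfect cube), so 3 | [L:Q]. As gcd(2,3) = 1, [L:Q] is divisible by 6. Conversely L is generated over Q by √191 and ∛31, so [L:Q] ≤ 2·3 = 6. Therefore [Q(√191, ∛31) : Q] = 6.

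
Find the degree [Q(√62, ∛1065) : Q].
[Q(√62, ∛1065) : Q] = 6

Let L = Q(√62, ∛1065). Since Q(√62) ⊂ L and [Q(√62):Q] = 2, the tower law gives 2 | [L:Q]. Likewise Q(∛1065) ⊂ L with [Q(∛1065):Q] = 3 (because 1065 is not a perfect cube), so 3 | [L:Q]. As gcd(2,3) = 1, [L:Q] is divisible by 6. Conversely L is generated over Q by √62 and ∛1065, so [L:Q] ≤ 2·3 = 6. Therefore [Q(√62, ∛1065) : Q] = 6.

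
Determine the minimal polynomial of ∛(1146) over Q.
m_α(x) = x^3 - 1146

α satisfies α^3 = 1146, so x^3 - 1146 annihilates α. By the rational root test, a rational root p/q (in lowest terms) of x^3 - 1146 would satisfy p^3 = 1146 q^3, forcing q = 1 and p^3 = 1146; but 1146 is not a perfect cube, contradiction. A monic cubic over Q with no rational root is irreducible (any nontrivial factorization would include a linear factor). Hence x^3 - 1146 is the minimal polynomial of α, and in particular [Q(α):Q] = 3.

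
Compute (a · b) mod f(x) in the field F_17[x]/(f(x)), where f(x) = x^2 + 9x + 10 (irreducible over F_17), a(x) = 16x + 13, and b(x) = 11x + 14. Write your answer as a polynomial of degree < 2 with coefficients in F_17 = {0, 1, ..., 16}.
a · b ≡ 7x + 3 (mod f(x))

Multiply in F_17[x]: a(x)·b(x) = (16x + 13)·(11x + 14) = 6x^2 + 10x + 12. This has degree ≥ 2, so divide by f(x) over F_17: 6x^2 + 10x + 12 = (6)·(x^2 + 9x + 10) + (7x + 3). Hence a·b ≡ 7x + 3 (mod f). (F_17[x]/(f) is a field with 17^2 = 289 elements since f is irreducible of degree 2.)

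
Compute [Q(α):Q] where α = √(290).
[Q(α):Q] = 2

[Q(α):Q] equals the degree of the minimal polynomial of α. Here α^2 = 290 and x^2 - 290 is irreducible (d = 290 is squarefree, ≠ 1, hence not a square), so deg(m_α) = 2. Thus [Q(α):Q] = 2.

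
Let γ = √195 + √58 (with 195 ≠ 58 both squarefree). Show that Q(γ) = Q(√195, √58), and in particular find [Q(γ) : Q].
[Q(γ) : Q] = 4 (equivalently, Q(γ) = Q(√195, √58))

Obviously Q(γ) ⊆ Q(√195, √58), and [Q(√195, √58):Q] = 4 (since 195, 58 are distinct squarefree integers > 1 with 11310 not a perfect square). To show equality we compute the minimal polynomial of γ. From γ = √195 + √58: γ^2 = 195 + 2√(11310) + 58 = 253 + 2√(11310), so γ^2 - 253 = 2√(11310); squaring, (γ^2 - 253)^2 = 4·11310, i.e. γ^4 - 506γ^2 + 64009 - 45240 = 0, i.e. γ^4 - 506γ^2 + 18769 = 0. So γ is a root of x^4 - 506x^2 + 18769. This polynomial is irreducible over Q: it has no rational root (each ±√195 ± √58 is irrational), and any factorization into two quadratics over Q would force √(11310) ∈ Q (pairing opposite roots) or √195, √58 ∈ Q (other pairings), all impossible. Hence [Q(γ):Q] = 4 = [Q(√195, √58):Q], so Q(γ) = Q(√195, √58).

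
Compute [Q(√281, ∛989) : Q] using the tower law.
[Q(√281, ∛989) : Q] = 6

Let L = Q(√281, ∛989). Since Q(√281) ⊂ L and [Q(√281):Q] = 2, the tower law gives 2 | [L:Q]. Likewise Q(∛989) ⊂ L with [Q(∛989):Q] = 3 (because 989 is not a perfect cube), so 3 | [L:Q]. As gcd(2,3) = 1, [L:Q] is divisible by 6. Conversely L is generated over Q by √281 and ∛989, so [L:Q] ≤ 2·3 = 6. Therefore [Q(√281, ∛989) : Q] = 6.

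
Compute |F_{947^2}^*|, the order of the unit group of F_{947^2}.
|F_{947^2}^*| = 896808

F_{947^2} has 947^2 = 896809 elements; its multiplicative group consists of all nonzero elements, so |F_{947^2}^*| = 896809 - 1 = 896808. (It is cyclic since any finite subgroup of the multiplicative group of a field is cyclic.)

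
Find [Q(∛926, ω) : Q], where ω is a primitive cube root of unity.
[Q(∛926, ω) : Q] = 6

[Q(∛926):Q] = 3 (min poly x^3 - 926, irreducible since 926 is not a perfect cube). [Q(ω):Q] = 2 (min poly x^2 + x + 1). Since Q(∛926) ⊂ R and ω ∉ R, we have ω ∉ Q(∛926), so x^2 + x + 1 remains irreducible over Q(∛926) and [Q(∛926, ω) : Q(∛926)] = 2. By the tower law, [Q(∛926, ω) : Q] = 3 · 2 = 6. (In fact Q(∛926, ω) is the splitting field of x^3 - 926 over Q.)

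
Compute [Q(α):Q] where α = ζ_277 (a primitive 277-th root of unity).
[Q(α):Q] = 276

The minimal polynomial of ζ_277 over Q is the 277-th cyclotomic polynomial Φ_277(x), which is irreducible over Q and has degree φ(277) = 276. Hence [Q(α):Q] = φ(277) = 276.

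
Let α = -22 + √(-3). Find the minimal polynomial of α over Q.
m_α(x) = x^2 + 44x + 487

From α + 22 = √(-3), squaring gives (α + 22)^2 = -3, i.e. α^2 + 44α + 484 = -3, so α^2 + 44α + 487 = 0. The discriminant of x^2 + 44x + 487 is (44)^2 - 4·(487) = 1936 - 1948 = -12, and 4·(-3) is not a perfect square in Q since -3 is squarefree and ≠ 1. Hence x^2 + 44x + 487 is irreducible over Q and is the minimal polynomial of α.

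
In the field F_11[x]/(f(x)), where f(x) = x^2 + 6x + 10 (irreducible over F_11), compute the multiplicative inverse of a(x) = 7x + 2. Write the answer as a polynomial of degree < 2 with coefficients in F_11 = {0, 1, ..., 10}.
a(x)^(-1) ≡ 5x + 5 (mod f(x))

Since f is irreducible over F_11, F_11[x]/(f) is a field and a(x) ≠ 0 has an inverse. Apply the extended Euclidean algorithm to f(x) and a(x) in F_11[x]: f(x) = (8x + 8)·a(x) + (5). The last nonzero remainder is the constant 5 = gcd(f, a) in F_11. Back-substituting through the division chain expresses 5 = s(x)·a(x) + t(x)·f(x) with s(x) ≡ 3x + 3 (mod f), so (3x + 3)·a(x) ≡ 5 (mod f). Multiplying by 5^(-1) ≡ 9 in F_11 gives a(x)^(-1) ≡ 9·(3x + 3) ≡ 5x + 5 (mod f). Check: (7x + 2)·(5x + 5) = 2x^2 + x + 10 ≡ 1 (mod x^2 + 6x + 10).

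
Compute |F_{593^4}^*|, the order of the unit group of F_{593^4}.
|F_{593^4}^*| = 123657019200

F_{593^4} has 593^4 = 123657019201 elements; its multiplicative group consists of all nonzero elements, so |F_{593^4}^*| = 123657019201 - 1 = 123657019200. (It is cyclic since any finite subgroup of the multiplicative group of a field is cyclic.)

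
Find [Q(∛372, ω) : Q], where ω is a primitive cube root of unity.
[Q(∛372, ω) : Q] = 6

[Q(∛372):Q] = 3 (min poly x^3 - 372, irreducible since 372 is not a perfect cube). [Q(ω):Q] = 2 (min poly x^2 + x + 1). Since Q(∛372) ⊂ R and ω ∉ R, we have ω ∉ Q(∛372), so x^2 + x + 1 remains irreducible over Q(∛372) and [Q(∛372, ω) : Q(∛372)] = 2. By the tower law, [Q(∛372, ω) : Q] = 3 · 2 = 6. (In fact Q(∛372, ω) is the splitting field of x^3 - 372 over Q.)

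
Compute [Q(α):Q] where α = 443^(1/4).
[Q(α):Q] = 4

α is a root of x^4 - 443. By Eisenstein's criterion at the prime p = 443 (which divides the constant term 443 but p^2 = 196249 does not, since 443 is squarefree), x^4 - 443 is irreducible over Q. Hence [Q(α):Q] = 4.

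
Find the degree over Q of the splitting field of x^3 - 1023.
[K : Q] = 6

The roots of x^3 - 1023 are ∛1023, ω∛1023, ω^2∛1023 where ω = e^(2πi/3) is a primitive cube root of unity, so K = Q(∛1023, ω). Now [Q(∛1023):Q] = 3 (since 1023 is not a perfect cube, x^3 - 1023 is irreducible) and [Q(ω):Q] = 2. Both 2 and 3 divide [K:Q], and [K:Q] ≤ 3·2 = 6, so [K:Q] = 6. (Equivalently: Q(∛1023) ⊂ R but ω ∉ R, so [K : Q(∛1023)] = 2.)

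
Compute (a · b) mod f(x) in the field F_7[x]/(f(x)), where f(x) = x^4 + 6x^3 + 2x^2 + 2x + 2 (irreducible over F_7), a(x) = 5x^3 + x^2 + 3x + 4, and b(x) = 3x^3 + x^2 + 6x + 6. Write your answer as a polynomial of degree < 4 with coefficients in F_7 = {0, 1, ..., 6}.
a · b ≡ x^3 + 5x^2 (mod f(x))

Multiply in F_7[x]: a(x)·b(x) = (5x^3 + x^2 + 3x + 4)·(3x^3 + x^2 + 6x + 6) = x^6 + x^5 + 5x^4 + 2x^3 + 3. This has degree ≥ 4, so divide by f(x) over F_7: x^6 + x^5 + 5x^4 + 2x^3 + 3 = (x^2 + 2x + 5)·(x^4 + 6x^3 + 2x^2 + 2x + 2) + (x^3 + 5x^2). Hence a·b ≡ x^3 + 5x^2 (mod f). (F_7[x]/(f) is a field with 7^4 = 2401 elements since f is irreducible of degree 4.)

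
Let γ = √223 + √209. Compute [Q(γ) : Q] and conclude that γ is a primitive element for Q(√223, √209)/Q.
[Q(γ) : Q] = 4 (equivalently, Q(γ) = Q(√223, √209))

Obviously Q(γ) ⊆ Q(√223, √209), and [Q(√223, √209):Q] = 4 (since 223, 209 are distinct squarefree integers > 1 with 46607 not a perfect square). To show equality we compute the minimal polynomial of γ. From γ = √223 + √209: γ^2 = 223 + 2√(46607) + 209 = 432 + 2√(46607), so γ^2 - 432 = 2√(46607); squaring, (γ^2 - 432)^2 = 4·46607, i.e. γ^4 - 864γ^2 + 186624 - 186428 = 0, i.e. γ^4 - 864γ^2 + 196 = 0. So γ is a root of x^4 - 864x^2 + 196. This polynomial is irreducible over Q: it has no rational root (each ±√223 ± √209 is irrational), and any factorization into two quadratics over Q would force √(46607) ∈ Q (pairing opposite roots) or √223, √209 ∈ Q (other pairings), all impossible. Hence [Q(γ):Q] = 4 = [Q(√223, √209):Q], so Q(γ) = Q(√223, √209).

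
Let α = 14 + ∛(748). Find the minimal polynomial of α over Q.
m_α(x) = x^3 - 42x^2 + 588x - 3492

Set β = α - 14 = ∛(748), so β^3 = 748. Then (α - 14)^3 - 748 = 0, i.e. α is a root of g(x) = (x - 14)^3 - 748 = x^3 - 42x^2 + 588x - 3492. Since g(x) = h(x - 14) where h(x) = x^3 - 748, and h is irreducible over Q (because 748 is not a perfect cube, so h has no rational root, and a monic cubic with no rational root is irreducible), g is also irreducible (irreducibility is preserved under the substitution x → x - 14). Hence m_α(x) = x^3 - 42x^2 + 588x - 3492.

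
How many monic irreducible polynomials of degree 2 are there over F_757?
There are 286146 monic irreducible polynomials of degree 2 over F_757

Each element of F_{757^2} that lies in no proper subfield is a root of exactly one monic irreducible of degree 2 over F_757, and each such polynomial has 2 distinct roots in F_{757^2}. By Möbius inversion the count is N_757(2) = (1/2) Σ_{d|2} μ(2/d) · 757^d = (1/2)(μ(2)·757^1 + μ(1)·757^2) = 572292/2 = 286146.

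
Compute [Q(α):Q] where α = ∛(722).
[Q(α):Q] = 3

The minimal polynomial of α is x^3 - 722, irreducible over Q since 722 is not a perfect cube (so x^3 - 722 has no rational root). Hence [Q(α):Q] = deg(m_α) = 3.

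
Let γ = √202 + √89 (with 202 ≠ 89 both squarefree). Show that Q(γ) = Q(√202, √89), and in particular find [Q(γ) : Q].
[Q(γ) : Q] = 4 (equivalently, Q(γ) = Q(√202, √89))

Obviously Q(γ) ⊆ Q(√202, √89), and [Q(√202, √89):Q] = 4 (since 202, 89 are distinct squarefree integers > 1 with 17978 not a perfect square). To show equality we compute the minimal polynomial of γ. From γ = √202 + √89: γ^2 = 202 + 2√(17978) + 89 = 291 + 2√(17978), so γ^2 - 291 = 2√(17978); squaring, (γ^2 - 291)^2 = 4·17978, i.e. γ^4 - 582γ^2 + 84681 - 71912 = 0, i.e. γ^4 - 582γ^2 + 12769 = 0. So γ is a root of x^4 - 582x^2 + 12769. This polynomial is irreducible over Q: it has no rational root (each ±√202 ± √89 is irrational), and any factorization into two quadratics over Q would force √(17978) ∈ Q (pairing opposite roots) or √202, √89 ∈ Q (other pairings), all impossible. Hence [Q(γ):Q] = 4 = [Q(√202, √89):Q], so Q(γ) = Q(√202, √89).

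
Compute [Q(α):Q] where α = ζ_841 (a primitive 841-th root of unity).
[Q(α):Q] = 812

The minimal polynomial of ζ_841 over Q is the 841-th cyclotomic polynomial Φ_841(x), which is irreducible over Q and has degree φ(841) = 812. Hence [Q(α):Q] = φ(841) = 812.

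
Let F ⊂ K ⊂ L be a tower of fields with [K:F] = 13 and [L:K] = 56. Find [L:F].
[L:F] = 728

The tower law says that for any tower of field extensions F ⊂ K ⊂ L with finite degrees, [L:F] = [L:K] · [K:F]. Here this gives [L:F] = 56 · 13 = 728.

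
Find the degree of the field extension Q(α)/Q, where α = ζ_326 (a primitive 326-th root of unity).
[Q(α):Q] = 162

The minimal polynomial of ζ_326 over Q is the 326-th cyclotomic polynomial Φ_326(x), which is irreducible over Q and has degree φ(326) = 162. Hence [Q(α):Q] = φ(326) = 162.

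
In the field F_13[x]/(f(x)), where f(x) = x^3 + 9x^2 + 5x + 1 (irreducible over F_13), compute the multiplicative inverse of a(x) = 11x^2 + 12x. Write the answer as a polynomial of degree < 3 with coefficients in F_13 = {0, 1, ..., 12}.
a(x)^(-1) ≡ 2x^2 + 11x + 9 (mod f(x))

Since f is irreducible over F_13, F_13[x]/(f) is a field and a(x) ≠ 0 has an inverse. Apply the extended Euclidean algorithm to f(x) and a(x) in F_13[x]: f(x) = (6x + 12)·a(x) + (4x + 1);  a(x) = (6x + 8)·(4x + 1) + (5). The last nonzero remainder is the constant 5 = gcd(f, a) in F_13. Back-substituting through the division chain expresses 5 = s(x)·a(x) + t(x)·f(x) with s(x) ≡ 10x^2 + 3x + 6 (mod f), so (10x^2 + 3x + 6)·a(x) ≡ 5 (mod f). Multiplying by 5^(-1) ≡ 8 in F_13 gives a(x)^(-1) ≡ 8·(10x^2 + 3x + 6) ≡ 2x^2 + 11x + 9 (mod f). Check: (11x^2 + 12x)·(2x^2 + 11x + 9) = 9x^4 + 2x^3 + 10x^2 + 4x ≡ 1 (mod x^3 + 9x^2 + 5x + 1).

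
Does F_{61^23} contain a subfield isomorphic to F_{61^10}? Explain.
No: F_{61^10} is not a subfield of F_{61^23}

F_{p^m} embeds in F_{p^n} iff m | n. Here 10 ∤ 23 (since 23 = 2·10 + 3 with remainder 3 ≠ 0), so F_{61^10} is not a subfield of F_{61^23}. Equivalently: if it were, the tower law would give 10 = [F_{61^10}:F_61] dividing [F_{61^23}:F_61] = 23, contradiction.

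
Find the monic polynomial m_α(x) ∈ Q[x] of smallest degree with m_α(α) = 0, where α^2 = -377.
m_α(x) = x^2 + 377

α satisfies α^2 + 377 = 0, so x^2 + 377 annihilates α. Since d = -377 is squarefree and ≠ 1, it is not a perfect square in Q, so x^2 + 377 has no rational root and is therefore irreducible over Q (a degree-2 polynomial over a field is irreducible iff it has no root). Hence m_α(x) = x^2 + 377.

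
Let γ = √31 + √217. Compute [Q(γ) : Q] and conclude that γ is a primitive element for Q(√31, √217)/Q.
[Q(γ) : Q] = 4 (equivalently, Q(γ) = Q(√31, √217))

Obviously Q(γ) ⊆ Q(√31, √217), and [Q(√31, √217):Q] = 4 (since 31, 217 are distinct squarefree integers > 1 with 6727 not a perfect square). To show equality we compute the minimal polynomial of γ. From γ = √31 + √217: γ^2 = 31 + 2√(6727) + 217 = 248 + 2√(6727), so γ^2 - 248 = 2√(6727); squaring, (γ^2 - 248)^2 = 4·6727, i.e. γ^4 - 496γ^2 + 61504 - 26908 = 0, i.e. γ^4 - 496γ^2 + 34596 = 0. So γ is a root of x^4 - 496x^2 + 34596. This polynomial is irreducible over Q: it has no rational root (each ±√31 ± √217 is irrational), and any factorization into two quadratics over Q would force √(6727) ∈ Q (pairing opposite roots) or √31, √217 ∈ Q (other pairings), all impossible. Hence [Q(γ):Q] = 4 = [Q(√31, √217):Q], so Q(γ) = Q(√31, √217).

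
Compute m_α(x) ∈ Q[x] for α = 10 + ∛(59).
m_α(x) = x^3 - 30x^2 + 300x - 1059

Set β = α - 10 = ∛(59), so β^3 = 59. Then (α - 10)^3 - 59 = 0, i.e. α is a root of g(x) = (x - 10)^3 - 59 = x^3 - 30x^2 + 300x - 1059. Since g(x) = h(x - 10) where h(x) = x^3 - 59, and h is irreducible over Q (because 59 is not a perfect cube, so h has no rational root, and a monic cubic with no rational root is irreducible), g is also irreducible (irreducibility is preserved under the substitution x → x - 10). Hence m_α(x) = x^3 - 30x^2 + 300x - 1059.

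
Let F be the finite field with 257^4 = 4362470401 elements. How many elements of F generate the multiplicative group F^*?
There are φ(4362470400) = 1135411200 primitive elements

F_q^* is cyclic of order q - 1 = 4362470400. A cyclic group of order m has exactly φ(m) generators. Here m = 4362470400 = 2^10 · 3 · 5^2 · 43 · 1321, so the number of primitive elements is φ(4362470400) = 1135411200.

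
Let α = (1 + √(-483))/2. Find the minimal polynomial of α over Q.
m_α(x) = x^2 - x + 121

From 2α - 1 = √(-483), squaring gives (2α - 1)^2 = -483, i.e. 4α^2 - 4α + 1 = -483, so α^2 - α + (1 + 483)/4 = 0. Since -483 ≡ 1 (mod 4), (1 + 483)/4 = 121 ∈ Z. The polynomial x^2 - x + 121 has discriminant 1 - 4·(121) = -483, which is not a perfect square in Q (d = -483 is squarefree and ≠ 1), so x^2 - x + 121 is irreducible over Q. It is the minimal polynomial of α.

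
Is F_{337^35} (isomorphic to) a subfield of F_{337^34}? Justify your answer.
No: F_{337^35} is not a subfield of F_{337^34}

F_{p^m} embeds in F_{p^n} iff m | n. Here 35 ∤ 34 (since 34 = 0·35 + 34 with remainder 34 ≠ 0), so F_{337^35} is not a subfield of F_{337^34}. Equivalently: if it were, the tower law would give 35 = [F_{337^35}:F_337] dividing [F_{337^34}:F_337] = 34, contradiction.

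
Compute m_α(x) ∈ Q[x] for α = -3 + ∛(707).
m_α(x) = x^3 + 9x^2 + 27x - 680

Set β = α + 3 = ∛(707), so β^3 = 707. Then (α + 3)^3 - 707 = 0, i.e. α is a root of g(x) = (x + 3)^3 - 707 = x^3 + 9x^2 + 27x - 680. Since g(x) = h(x + 3) where h(x) = x^3 - 707, and h is irreducible over Q (because 707 is not a perfect cube, so h has no rational root, and a monic cubic with no rational root is irreducible), g is also irreducible (irreducibility is preserved under the substitution x → x + 3). Hence m_α(x) = x^3 + 9x^2 + 27x - 680.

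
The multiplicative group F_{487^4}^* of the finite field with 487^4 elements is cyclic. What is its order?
|F_{487^4}^*| = 56249134560

F_{487^4} has 487^4 = 56249134561 elements; its multiplicative group consists of all nonzero elements, so |F_{487^4}^*| = 56249134561 - 1 = 56249134560. (It is cyclic since any finite subgroup of the multiplicative group of a field is cyclic.)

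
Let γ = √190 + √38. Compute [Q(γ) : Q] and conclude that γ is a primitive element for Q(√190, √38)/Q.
[Q(γ) : Q] = 4 (equivalently, Q(γ) = Q(√190, √38))

Obviously Q(γ) ⊆ Q(√190, √38), and [Q(√190, √38):Q] = 4 (since 190, 38 are distinct squarefree integers > 1 with 7220 not a perfect square). To show equality we compute the minimal polynomial of γ. From γ = √190 + √38: γ^2 = 190 + 2√(7220) + 38 = 228 + 2√(7220), so γ^2 - 228 = 2√(7220); squaring, (γ^2 - 228)^2 = 4·7220, i.e. γ^4 - 456γ^2 + 51984 - 28880 = 0, i.e. γ^4 - 456γ^2 + 23104 = 0. So γ is a root of x^4 - 456x^2 + 23104. This polynomial is irreducible over Q: it has no rational root (each ±√190 ± √38 is irrational), and any factorization into two quadratics over Q would force √(7220) ∈ Q (pairing opposite roots) or √190, √38 ∈ Q (other pairings), all impossible. Hence [Q(γ):Q] = 4 = [Q(√190, √38):Q], so Q(γ) = Q(√190, √38).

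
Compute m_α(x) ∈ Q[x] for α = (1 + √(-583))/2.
m_α(x) = x^2 - x + 146

From 2α - 1 = √(-583), squaring gives (2α - 1)^2 = -583, i.e. 4α^2 - 4α + 1 = -583, so α^2 - α + (1 + 583)/4 = 0. Since -583 ≡ 1 (mod 4), (1 + 583)/4 = 146 ∈ Z. The polynomial x^2 - x + 146 has discriminant 1 - 4·(146) = -583, which is not a perfect square in Q (d = -583 is squarefree and ≠ 1), so x^2 - x + 146 is irreducible over Q. It is the minimal polynomial of α.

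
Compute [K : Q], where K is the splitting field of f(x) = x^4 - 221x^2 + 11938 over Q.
[K : Q] = 4

Solving the quadratic in x^2: x^2 = (221 ± √(221^2 - 4·11938))/2 = (221 ± √1089)/2 = (221 ± 33)/2, giving x^2 = 94 or x^2 = 127. So f(x) = (x^2 - 94)(x^2 - 127) and the roots of f are ±√94, ±√127. Hence the splitting field is K = Q(√94, √127). Since 94 and 127 are distinct squarefree integers > 1, their product 11938 is not a perfect square, so √127 ∉ Q(√94). By the tower law [K:Q] = [Q(√94,√127):Q(√94)] · [Q(√94):Q] = 2 · 2 = 4.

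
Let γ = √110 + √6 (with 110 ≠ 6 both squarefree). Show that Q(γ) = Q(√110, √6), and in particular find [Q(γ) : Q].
[Q(γ) : Q] = 4 (equivalently, Q(γ) = Q(√110, √6))

Obviously Q(γ) ⊆ Q(√110, √6), and [Q(√110, √6):Q] = 4 (since 110, 6 are distinct squarefree integers > 1 with 660 not a perfect square). To show equality we compute the minimal polynomial of γ. From γ = √110 + √6: γ^2 = 110 + 2√(660) + 6 = 116 + 2√(660), so γ^2 - 116 = 2√(660); squaring, (γ^2 - 116)^2 = 4·660, i.e. γ^4 - 232γ^2 + 13456 - 2640 = 0, i.e. γ^4 - 232γ^2 + 10816 = 0. So γ is a root of x^4 - 232x^2 + 10816. This polynomial is irreducible over Q: it has no rational root (each ±√110 ± √6 is irrational), and any factorization into two quadratics over Q would force √(660) ∈ Q (pairing opposite roots) or √110, √6 ∈ Q (other pairings), all impossible. Hence [Q(γ):Q] = 4 = [Q(√110, √6):Q], so Q(γ) = Q(√110, √6).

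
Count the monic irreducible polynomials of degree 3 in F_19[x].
There are 2280 monic irreducible polynomials of degree 3 over F_19

Each element of F_{19^3} that lies in no proper subfield is a root of exactly one monic irreducible of degree 3 over F_19, and each such polynomial has 3 distinct roots in F_{19^3}. By Möbius inversion the count is N_19(3) = (1/3) Σ_{d|3} μ(3/d) · 19^d = (1/3)(μ(3)·19^1 + μ(1)·19^3) = 6840/3 = 2280.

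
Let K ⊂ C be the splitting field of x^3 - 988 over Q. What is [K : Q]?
[K : Q] = 6

The roots of x^3 - 988 are ∛988, ω∛988, ω^2∛988 where ω = e^(2πi/3) is a primitive cube root of unity, so K = Q(∛988, ω). Now [Q(∛988):Q] = 3 (since 988 is not a perfect cube, x^3 - 988 is irreducible) and [Q(ω):Q] = 2. Both 2 and 3 divide [K:Q], and [K:Q] ≤ 3·2 = 6, so [K:Q] = 6. (Equivalently: Q(∛988) ⊂ R but ω ∉ R, so [K : Q(∛988)] = 2.)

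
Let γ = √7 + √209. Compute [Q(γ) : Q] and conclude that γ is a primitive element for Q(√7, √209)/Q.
[Q(γ) : Q] = 4 (equivalently, Q(γ) = Q(√7, √209))

Obviously Q(γ) ⊆ Q(√7, √209), and [Q(√7, √209):Q] = 4 (since 7, 209 are distinct squarefree integers > 1 with 1463 not a perfect square). To show equality we compute the minimal polynomial of γ. From γ = √7 + √209: γ^2 = 7 + 2√(1463) + 209 = 216 + 2√(1463), so γ^2 - 216 = 2√(1463); squaring, (γ^2 - 216)^2 = 4·1463, i.e. γ^4 - 432γ^2 + 46656 - 5852 = 0, i.e. γ^4 - 432γ^2 + 40804 = 0. So γ is a root of x^4 - 432x^2 + 40804. This polynomial is irreducible over Q: it has no rational root (each ±√7 ± √209 is irrational), and any factorization into two quadratics over Q would force √(1463) ∈ Q (pairing opposite roots) or √7, √209 ∈ Q (other pairings), all impossible. Hence [Q(γ):Q] = 4 = [Q(√7, √209):Q], so Q(γ) = Q(√7, √209).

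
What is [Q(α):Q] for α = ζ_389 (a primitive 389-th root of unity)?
[Q(α):Q] = 388

The minimal polynomial of ζ_389 over Q is the 389-th cyclotomic polynomial Φ_389(x), which is irreducible over Q and has degree φ(389) = 388. Hence [Q(α):Q] = φ(389) = 388.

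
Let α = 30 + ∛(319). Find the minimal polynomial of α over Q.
m_α(x) = x^3 - 90x^2 + 2700x - 27319

Set β = α - 30 = ∛(319), so β^3 = 319. Then (α - 30)^3 - 319 = 0, i.e. α is a root of g(x) = (x - 30)^3 - 319 = x^3 - 90x^2 + 2700x - 27319. Since g(x) = h(x - 30) where h(x) = x^3 - 319, and h is irreducible over Q (because 319 is not a perfect cube, so h has no rational root, and a monic cubic with no rational root is irreducible), g is also irreducible (irreducibility is preserved under the substitution x → x - 30). Hence m_α(x) = x^3 - 90x^2 + 2700x - 27319.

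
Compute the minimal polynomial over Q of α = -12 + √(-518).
m_α(x) = x^2 + 24x + 662

From α + 12 = √(-518), squaring gives (α + 12)^2 = -518, i.e. α^2 + 24α + 144 = -518, so α^2 + 24α + 662 = 0. The discriminant of x^2 + 24x + 662 is (24)^2 - 4·(662) = 576 - 2648 = -2072, and 4·(-518) is not a perfect square in Q since -518 is squarefree and ≠ 1. Hence x^2 + 24x + 662 is irreducible over Q and is the minimal polynomial of α.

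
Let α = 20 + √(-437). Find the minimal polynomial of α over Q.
m_α(x) = x^2 - 40x + 837

From α - 20 = √(-437), squaring gives (α - 20)^2 = -437, i.e. α^2 - 40α + 400 = -437, so α^2 - 40α + 837 = 0. The discriminant of x^2 - 40x + 837 is (-40)^2 - 4·(837) = 1600 - 3348 = -1748, and 4·(-437) is not a perfect square in Q since -437 is squarefree and ≠ 1. Hence x^2 - 40x + 837 is irreducible over Q and is the minimal polynomial of α.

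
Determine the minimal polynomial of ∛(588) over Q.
m_α(x) = x^3 - 588

α satisfies α^3 = 588, so x^3 - 588 annihilates α. By the rational root test, a rational root p/q (in lowest terms) of x^3 - 588 would satisfy p^3 = 588 q^3, forcing q = 1 and p^3 = 588; but 588 is not a perfect cube, contradiction. A monic cubic over Q with no rational root is irreducible (any nontrivial factorization would include a linear factor). Hence x^3 - 588 is the minimal polynomial of α, and in particular [Q(α):Q] = 3.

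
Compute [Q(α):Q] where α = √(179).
[Q(α):Q] = 2

[Q(α):Q] equals the degree of the minimal polynomial of α. Here α^2 = 179 and x^2 - 179 is irreducible (d = 179 is squarefree, ≠ 1, hence not a square), so deg(m_α) = 2. Thus [Q(α):Q] = 2.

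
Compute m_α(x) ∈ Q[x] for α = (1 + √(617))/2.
m_α(x) = x^2 - x - 154

From 2α - 1 = √(617), squaring gives (2α - 1)^2 = 617, i.e. 4α^2 - 4α + 1 = 617, so α^2 - α + (1 - 617)/4 = 0. Since 617 ≡ 1 (mod 4), (1 - 617)/4 = -154 ∈ Z. The polynomial x^2 - x - 154 has discriminant 1 - 4·(-154) = 617, which is not a perfect square in Q (d = 617 is squarefree and ≠ 1), so x^2 - x - 154 is irreducible over Q. It is the minimal polynomial of α.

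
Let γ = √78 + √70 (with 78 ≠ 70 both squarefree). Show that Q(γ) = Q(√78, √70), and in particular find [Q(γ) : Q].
[Q(γ) : Q] = 4 (equivalently, Q(γ) = Q(√78, √70))

Obviously Q(γ) ⊆ Q(√78, √70), and [Q(√78, √70):Q] = 4 (since 78, 70 are distinct squarefree integers > 1 with 5460 not a perfect square). To show equality we compute the minimal polynomial of γ. From γ = √78 + √70: γ^2 = 78 + 2√(5460) + 70 = 148 + 2√(5460), so γ^2 - 148 = 2√(5460); squaring, (γ^2 - 148)^2 = 4·5460, i.e. γ^4 - 296γ^2 + 21904 - 21840 = 0, i.e. γ^4 - 296γ^2 + 64 = 0. So γ is a root of x^4 - 296x^2 + 64. This polynomial is irreducible over Q: it has no rational root (each ±√78 ± √70 is irrational), and any factorization into two quadratics over Q would force √(5460) ∈ Q (pairing opposite roots) or √78, √70 ∈ Q (other pairings), all impossible. Hence [Q(γ):Q] = 4 = [Q(√78, √70):Q], so Q(γ) = Q(√78, √70).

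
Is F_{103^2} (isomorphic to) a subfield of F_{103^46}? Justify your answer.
Yes: F_{103^2} is a subfield of F_{103^46}

F_{p^m} embeds in F_{p^n} iff m | n (since F_{p^n} is the splitting field of x^(p^n) - x, and F_{p^m} ⊂ F_{p^n} forces p^n to be a power of p^m, i.e. m | n; conversely if m | n then every root of x^(p^m) - x is a root of x^(p^n) - x). Here 2 | 46 (since 46 = 23·2), so F_{103^2} is a subfield of F_{103^46}, and [F_{103^46} : F_{103^2}] = 46/2 = 23.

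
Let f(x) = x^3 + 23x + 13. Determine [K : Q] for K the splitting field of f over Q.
[K : Q] = 6

By the rational root test, any rational root of the monic integer polynomial f(x) = x^3 + 23x + 13 must be an integer dividing the constant term 13, i.e. one of ±{1, 13}. Evaluating: f(1) = 37, f(-1) = -11, f(13) = 2509, f(-13) = -2483; none is 0, so f has no rational root and is therefore irreducible over Q (a cubic with no linear factor over a field is irreducible). For an irreducible cubic, the Galois group is A_3 or S_3 according as the discriminant disc(f) = -4a^3 - 27b^2 = -4·(23)^3 - 27·(13)^2 = -53231 is or is not a square in Q. Here disc(f) = -53231 is not a perfect square in Q, so the Galois group of f over Q is not contained in A_3 and must be all of S_3. The splitting field has degree |S_3| = 6 over Q, so [K : Q] = 6.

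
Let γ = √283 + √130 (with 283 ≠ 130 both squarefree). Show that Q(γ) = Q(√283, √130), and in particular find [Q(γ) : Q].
[Q(γ) : Q] = 4 (equivalently, Q(γ) = Q(√283, √130))

Obviously Q(γ) ⊆ Q(√283, √130), and [Q(√283, √130):Q] = 4 (since 283, 130 are distinct squarefree integers > 1 with 36790 not a perfect square). To show equality we compute the minimal polynomial of γ. From γ = √283 + √130: γ^2 = 283 + 2√(36790) + 130 = 413 + 2√(36790), so γ^2 - 413 = 2√(36790); squaring, (γ^2 - 413)^2 = 4·36790, i.e. γ^4 - 826γ^2 + 170569 - 147160 = 0, i.e. γ^4 - 826γ^2 + 23409 = 0. So γ is a root of x^4 - 826x^2 + 23409. This polynomial is irreducible over Q: it has no rational root (each ±√283 ± √130 is irrational), and any factorization into two quadratics over Q would force √(36790) ∈ Q (pairing opposite roots) or √283, √130 ∈ Q (other pairings), all impossible. Hence [Q(γ):Q] = 4 = [Q(√283, √130):Q], so Q(γ) = Q(√283, √130).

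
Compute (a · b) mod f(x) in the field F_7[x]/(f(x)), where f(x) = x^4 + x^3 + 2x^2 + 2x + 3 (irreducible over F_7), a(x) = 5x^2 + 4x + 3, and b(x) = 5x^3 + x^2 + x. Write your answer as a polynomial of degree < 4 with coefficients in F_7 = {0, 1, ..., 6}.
a · b ≡ 2x^3 + 6x^2 + 5x (mod f(x))

Multiply in F_7[x]: a(x)·b(x) = (5x^2 + 4x + 3)·(5x^3 + x^2 + x) = 4x^5 + 4x^4 + 3x^3 + 3x. This has degree ≥ 4, so divide by f(x) over F_7: 4x^5 + 4x^4 + 3x^3 + 3x = (4x)·(x^4 + x^3 + 2x^2 + 2x + 3) + (2x^3 + 6x^2 + 5x). Hence a·b ≡ 2x^3 + 6x^2 + 5x (mod f). (F_7[x]/(f) is a field with 7^4 = 2401 elements since f is irreducible of degree 4.)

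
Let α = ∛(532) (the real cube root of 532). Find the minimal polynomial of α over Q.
m_α(x) = x^3 - 532

α satisfies α^3 = 532, so x^3 - 532 annihilates α. By the rational root test, a rational root p/q (in lowest terms) of x^3 - 532 would satisfy p^3 = 532 q^3, forcing q = 1 and p^3 = 532; but 532 is not a perfect cube, contradiction. A monic cubic over Q with no rational root is irreducible (any nontrivial factorization would include a linear factor). Hence x^3 - 532 is the minimal polynomial of α, and in particular [Q(α):Q] = 3.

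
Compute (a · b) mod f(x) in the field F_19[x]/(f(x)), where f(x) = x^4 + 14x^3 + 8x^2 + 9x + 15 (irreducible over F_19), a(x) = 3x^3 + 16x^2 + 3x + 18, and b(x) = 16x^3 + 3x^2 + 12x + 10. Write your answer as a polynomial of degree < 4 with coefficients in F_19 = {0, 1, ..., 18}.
a · b ≡ 2x^3 + 11x (mod f(x))

Multiply in F_19[x]: a(x)·b(x) = (3x^3 + 16x^2 + 3x + 18)·(16x^3 + 3x^2 + 12x + 10) = 10x^6 + 18x^5 + 18x^4 + 6x^3 + 3x^2 + 18x + 9. This has degree ≥ 4, so divide by f(x) over F_19: 10x^6 + 18x^5 + 18x^4 + 6x^3 + 3x^2 + 18x + 9 = (10x^2 + 11x + 12)·(x^4 + 14x^3 + 8x^2 + 9x + 15) + (2x^3 + 11x). Hence a·b ≡ 2x^3 + 11x (mod f). (F_19[x]/(f) is a field with 19^4 = 130321 elements since f is irreducible of degree 4.)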